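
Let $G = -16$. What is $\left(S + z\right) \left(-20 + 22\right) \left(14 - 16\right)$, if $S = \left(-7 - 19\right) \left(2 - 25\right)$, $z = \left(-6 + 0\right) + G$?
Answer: $-2304$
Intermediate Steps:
$z = -22$ ($z = \left(-6 + 0\right) - 16 = -6 - 16 = -22$)
$S = 598$ ($S = \left(-26\right) \left(-23\right) = 598$)
$\left(S + z\right) \left(-20 + 22\right) \left(14 - 16\right) = \left(598 - 22\right) \left(-20 + 22\right) \left(14 - 16\right) = 576 \cdot 2 \left(-2\right) = 576 \left(-4\right) = -2304$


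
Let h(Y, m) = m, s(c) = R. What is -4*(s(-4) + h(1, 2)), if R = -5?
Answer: 12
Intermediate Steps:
s(c) = -5
-4*(s(-4) + h(1, 2)) = -4*(-5 + 2) = -4*(-3) = 12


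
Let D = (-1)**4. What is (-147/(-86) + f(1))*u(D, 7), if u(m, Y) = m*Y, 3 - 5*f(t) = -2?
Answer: 1631/86 ≈ 18.965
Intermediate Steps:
f(t) = 1 (f(t) = 3/5 - 1/5*(-2) = 3/5 + 2/5 = 1)
D = 1
u(m, Y) = Y*m
(-147/(-86) + f(1))*u(D, 7) = (-147/(-86) + 1)*(7*1) = (-147*(-1/86) + 1)*7 = (147/86 + 1)*7 = (233/86)*7 = 1631/86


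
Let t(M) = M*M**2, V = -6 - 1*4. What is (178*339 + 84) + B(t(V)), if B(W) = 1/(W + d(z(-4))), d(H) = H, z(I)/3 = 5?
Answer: 59519609/985 ≈ 60426.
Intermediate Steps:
z(I) = 15 (z(I) = 3*5 = 15)
V = -10 (V = -6 - 4 = -10)
t(M) = M**3
B(W) = 1/(15 + W) (B(W) = 1/(W + 15) = 1/(15 + W))
(178*339 + 84) + B(t(V)) = (178*339 + 84) + 1/(15 + (-10)**3) = (60342 + 84) + 1/(15 - 1000) = 60426 + 1/(-985) = 60426 - 1/985 = 59519609/985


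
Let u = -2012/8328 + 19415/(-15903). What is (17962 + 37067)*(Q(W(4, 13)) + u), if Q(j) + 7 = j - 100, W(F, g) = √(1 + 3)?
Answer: -21552878677889/3678894 ≈ -5.8585e+6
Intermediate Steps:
W(F, g) = 2 (W(F, g) = √4 = 2)
Q(j) = -107 + j (Q(j) = -7 + (j - 100) = -7 + (-100 + j) = -107 + j)
u = -16140413/11036682 (u = -2012*1/8328 + 19415*(-1/15903) = -503/2082 - 19415/15903 = -16140413/11036682 ≈ -1.4624)
(17962 + 37067)*(Q(W(4, 13)) + u) = (17962 + 37067)*((-107 + 2) - 16140413/11036682) = 55029*(-105 - 16140413/11036682) = 55029*(-1174992023/11036682) = -21552878677889/3678894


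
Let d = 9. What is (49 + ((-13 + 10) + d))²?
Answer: 3025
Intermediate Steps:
(49 + ((-13 + 10) + d))² = (49 + ((-13 + 10) + 9))² = (49 + (-3 + 9))² = (49 + 6)² = 55² = 3025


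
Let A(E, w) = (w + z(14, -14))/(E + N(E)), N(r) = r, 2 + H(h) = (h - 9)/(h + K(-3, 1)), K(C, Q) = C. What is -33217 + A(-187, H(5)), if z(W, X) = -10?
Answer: -6211572/187 ≈ -33217.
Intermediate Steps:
H(h) = -2 + (-9 + h)/(-3 + h) (H(h) = -2 + (h - 9)/(h - 3) = -2 + (-9 + h)/(-3 + h))
A(E, w) = (-10 + w)/(2*E) (A(E, w) = (w - 10)/(E + E) = (-10 + w)/((2*E)) = (-10 + w)*(1/(2*E)) = (-10 + w)/(2*E))
-33217 + A(-187, H(5)) = -33217 + (½)*(-10 + (-3 - 1*5)/(-3 + 5))/(-187) = -33217 + (½)*(-1/187)*(-10 + (-3 - 5)/2) = -33217 + (½)*(-1/187)*(-10 + (½)*(-8)) = -33217 + (½)*(-1/187)*(-10 - 4) = -33217 + (½)*(-1/187)*(-14) = -33217 + 7/187 = -6211572/187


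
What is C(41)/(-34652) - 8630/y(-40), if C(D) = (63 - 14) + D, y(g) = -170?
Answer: 14951573/294542 ≈ 50.762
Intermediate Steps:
C(D) = 49 + D
C(41)/(-34652) - 8630/y(-40) = (49 + 41)/(-34652) - 8630/(-170) = 90*(-1/34652) - 8630*(-1/170) = -45/17326 + 863/17 = 14951573/294542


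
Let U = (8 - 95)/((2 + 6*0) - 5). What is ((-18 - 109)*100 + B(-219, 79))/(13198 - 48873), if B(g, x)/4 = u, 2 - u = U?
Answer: 12808/35675 ≈ 0.35902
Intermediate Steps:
U = 29 (U = -87/((2 + 0) - 5) = -87/(2 - 5) = -87/(-3) = -87*(-⅓) = 29)
u = -27 (u = 2 - 1*29 = 2 - 29 = -27)
B(g, x) = -108 (B(g, x) = 4*(-27) = -108)
((-18 - 109)*100 + B(-219, 79))/(13198 - 48873) = ((-18 - 109)*100 - 108)/(13198 - 48873) = (-127*100 - 108)/(-35675) = (-12700 - 108)*(-1/35675) = -12808*(-1/35675) = 12808/35675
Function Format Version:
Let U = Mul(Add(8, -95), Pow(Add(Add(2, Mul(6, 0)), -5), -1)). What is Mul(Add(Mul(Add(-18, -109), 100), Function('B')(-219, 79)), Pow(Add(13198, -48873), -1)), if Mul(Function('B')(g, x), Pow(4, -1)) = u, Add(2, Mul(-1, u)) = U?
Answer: Rational(12808, 35675) ≈ 0.35902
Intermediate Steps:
U = 29 (U = Mul(-87, Pow(Add(Add(2, 0), -5), -1)) = Mul(-87, Pow(Add(2, -5), -1)) = Mul(-87, Pow(-3, -1)) = Mul(-87, Rational(-1, 3)) = 29)
u = -27 (u = Add(2, Mul(-1, 29)) = Add(2, -29) = -27)
Function('B')(g, x) = -108 (Function('B')(g, x) = Mul(4, -27) = -108)
Mul(Add(Mul(Add(-18, -109), 100), Function('B')(-219, 79)), Pow(Add(13198, -48873), -1)) = Mul(Add(Mul(Add(-18, -109), 100), -108), Pow(Add(13198, -48873), -1)) = Mul(Add(Mul(-127, 100), -108), Pow(-35675, -1)) = Mul(Add(-12700, -108), Rational(-1, 35675)) = Mul(-12808, Rational(-1, 35675)) = Rational(12808, 35675)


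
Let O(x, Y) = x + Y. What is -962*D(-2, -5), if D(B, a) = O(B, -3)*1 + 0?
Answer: 4810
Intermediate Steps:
O(x, Y) = Y + x
D(B, a) = -3 + B (D(B, a) = (-3 + B)*1 + 0 = (-3 + B) + 0 = -3 + B)
-962*D(-2, -5) = -962*(-3 - 2) = -962*(-5) = 4810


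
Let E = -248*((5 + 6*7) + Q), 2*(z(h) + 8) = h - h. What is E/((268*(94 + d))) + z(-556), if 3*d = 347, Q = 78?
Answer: -360394/42143 ≈ -8.5517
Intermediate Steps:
d = 347/3 (d = (⅓)*347 = 347/3 ≈ 115.67)
z(h) = -8 (z(h) = -8 + (h - h)/2 = -8 + (½)*0 = -8 + 0 = -8)
E = -31000 (E = -248*((5 + 6*7) + 78) = -248*((5 + 42) + 78) = -248*(47 + 78) = -248*125 = -31000)
E/((268*(94 + d))) + z(-556) = -31000*1/(268*(94 + 347/3)) - 8 = -31000/(268*(629/3)) - 8 = -31000/168572/3 - 8 = -31000*3/168572 - 8 = -23250/42143 - 8 = -360394/42143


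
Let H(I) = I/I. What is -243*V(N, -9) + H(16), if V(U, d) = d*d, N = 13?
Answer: -19682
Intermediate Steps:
H(I) = 1
V(U, d) = d²
-243*V(N, -9) + H(16) = -243*(-9)² + 1 = -243*81 + 1 = -19683 + 1 = -19682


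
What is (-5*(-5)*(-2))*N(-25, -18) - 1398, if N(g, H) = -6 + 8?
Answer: -1498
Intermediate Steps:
N(g, H) = 2
(-5*(-5)*(-2))*N(-25, -18) - 1398 = (-5*(-5)*(-2))*2 - 1398 = (25*(-2))*2 - 1398 = -50*2 - 1398 = -100 - 1398 = -1498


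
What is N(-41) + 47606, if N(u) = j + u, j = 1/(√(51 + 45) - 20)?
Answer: 3614935/76 - √6/76 ≈ 47565.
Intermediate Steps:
j = 1/(-20 + 4*√6) (j = 1/(√96 - 20) = 1/(4*√6 - 20) = 1/(-20 + 4*√6) ≈ -0.098020)
N(u) = -5/76 + u - √6/76 (N(u) = (-5/76 - √6/76) + u = -5/76 + u - √6/76)
N(-41) + 47606 = (-5/76 - 41 - √6/76) + 47606 = (-3121/76 - √6/76) + 47606 = 3614935/76 - √6/76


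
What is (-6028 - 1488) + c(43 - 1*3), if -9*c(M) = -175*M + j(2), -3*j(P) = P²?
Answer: -181928/27 ≈ -6738.1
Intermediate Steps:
j(P) = -P²/3
c(M) = 4/27 + 175*M/9 (c(M) = -(-175*M - ⅓*2²)/9 = -(-175*M - ⅓*4)/9 = -(-175*M - 4/3)/9 = -(-4/3 - 175*M)/9 = 4/27 + 175*M/9)
(-6028 - 1488) + c(43 - 1*3) = (-6028 - 1488) + (4/27 + 175*(43 - 1*3)/9) = -7516 + (4/27 + 175*(43 - 3)/9) = -7516 + (4/27 + (175/9)*40) = -7516 + (4/27 + 7000/9) = -7516 + 21004/27 = -181928/27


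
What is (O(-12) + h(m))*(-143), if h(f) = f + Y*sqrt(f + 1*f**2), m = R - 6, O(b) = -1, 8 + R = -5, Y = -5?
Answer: 2860 + 2145*sqrt(38) ≈ 16083.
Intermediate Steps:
R = -13 (R = -8 - 5 = -13)
m = -19 (m = -13 - 6 = -19)
h(f) = f - 5*sqrt(f + f**2) (h(f) = f - 5*sqrt(f + 1*f**2) = f - 5*sqrt(f + f**2))
(O(-12) + h(m))*(-143) = (-1 + (-19 - 5*3*sqrt(38)))*(-143) = (-1 + (-19 - 15*sqrt(38)))*(-143) = (-20 - 15*sqrt(38))*(-143) = 2860 + 2145*sqrt(38)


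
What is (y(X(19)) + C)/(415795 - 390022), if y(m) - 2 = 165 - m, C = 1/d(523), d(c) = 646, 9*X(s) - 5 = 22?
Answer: 35315/5549786 ≈ 0.0063633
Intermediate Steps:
X(s) = 3 (X(s) = 5/9 + (⅑)*22 = 5/9 + 22/9 = 3)
C = 1/646 ≈ 0.0015480
y(m) = 167 - m (y(m) = 2 + (165 - m) = 167 - m)
(y(X(19)) + C)/(415795 - 390022) = ((167 - 1*3) + 1/646)/(415795 - 390022) = ((167 - 3) + 1/646)/25773 = (164 + 1/646)*(1/25773) = (105945/646)*(1/25773) = 35315/5549786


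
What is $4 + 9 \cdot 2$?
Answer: $22$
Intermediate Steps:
$4 + 9 \cdot 2 = 4 + 18 = 22$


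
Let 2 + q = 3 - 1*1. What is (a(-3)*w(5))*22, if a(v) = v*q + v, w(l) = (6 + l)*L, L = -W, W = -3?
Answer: -2178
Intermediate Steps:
q = 0 (q = -2 + (3 - 1*1) = -2 + (3 - 1) = -2 + 2 = 0)
L = 3 (L = -1*(-3) = 3)
w(l) = 18 + 3*l (w(l) = (6 + l)*3 = 18 + 3*l)
a(v) = v (a(v) = v*0 + v = 0 + v = v)
(a(-3)*w(5))*22 = -3*(18 + 3*5)*22 = -3*(18 + 15)*22 = -3*33*22 = -99*22 = -2178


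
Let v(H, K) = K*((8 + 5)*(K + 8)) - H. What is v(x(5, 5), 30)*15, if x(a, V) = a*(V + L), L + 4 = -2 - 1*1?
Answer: 222450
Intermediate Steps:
L = -7 (L = -4 + (-2 - 1*1) = -4 + (-2 - 1) = -4 - 3 = -7)
x(a, V) = a*(-7 + V) (x(a, V) = a*(V - 7) = a*(-7 + V))
v(H, K) = -H + K*(104 + 13*K) (v(H, K) = K*(13*(8 + K)) - H = K*(104 + 13*K) - H = -H + K*(104 + 13*K))
v(x(5, 5), 30)*15 = (-5*(-7 + 5) + 13*30**2 + 104*30)*15 = (-5*(-2) + 13*900 + 3120)*15 = (-1*(-10) + 11700 + 3120)*15 = (10 + 11700 + 3120)*15 = 14830*15 = 222450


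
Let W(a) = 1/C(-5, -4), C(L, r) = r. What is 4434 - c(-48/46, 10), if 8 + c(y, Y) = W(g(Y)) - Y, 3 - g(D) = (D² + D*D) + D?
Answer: 17809/4 ≈ 4452.3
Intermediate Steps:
g(D) = 3 - D - 2*D² (g(D) = 3 - ((D² + D*D) + D) = 3 - ((D² + D²) + D) = 3 - (2*D² + D) = 3 - (D + 2*D²) = 3 + (-D - 2*D²) = 3 - D - 2*D²)
W(a) = -¼ (W(a) = 1/(-4) = -¼)
c(y, Y) = -33/4 - Y (c(y, Y) = -8 + (-¼ - Y) = -33/4 - Y)
4434 - c(-48/46, 10) = 4434 - (-33/4 - 1*10) = 4434 - (-33/4 - 10) = 4434 - 1*(-73/4) = 4434 + 73/4 = 17809/4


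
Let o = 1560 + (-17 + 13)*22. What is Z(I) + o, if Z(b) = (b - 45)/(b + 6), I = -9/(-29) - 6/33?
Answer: 168438/115 ≈ 1464.7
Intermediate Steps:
I = 41/319 (I = -9*(-1/29) - 6*1/33 = 9/29 - 2/11 = 41/319 ≈ 0.12853)
Z(b) = (-45 + b)/(6 + b)
o = 1472 (o = 1560 - 4*22 = 1560 - 88 = 1472)
Z(I) + o = (-45 + 41/319)/(6 + 41/319) + 1472 = -14314/319/(1955/319) + 1472 = (319/1955)*(-14314/319) + 1472 = -842/115 + 1472 = 168438/115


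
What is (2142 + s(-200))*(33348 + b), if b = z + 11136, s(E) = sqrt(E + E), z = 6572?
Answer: 109361952 + 1021120*I ≈ 1.0936e+8 + 1.0211e+6*I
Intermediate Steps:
s(E) = sqrt(2)*sqrt(E) (s(E) = sqrt(2*E) = sqrt(2)*sqrt(E))
b = 17708 (b = 6572 + 11136 = 17708)
(2142 + s(-200))*(33348 + b) = (2142 + sqrt(2)*sqrt(-200))*(33348 + 17708) = (2142 + sqrt(2)*(10*I*sqrt(2)))*51056 = (2142 + 20*I)*51056 = 109361952 + 1021120*I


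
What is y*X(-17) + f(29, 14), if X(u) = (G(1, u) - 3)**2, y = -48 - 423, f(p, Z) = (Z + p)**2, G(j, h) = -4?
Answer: -21230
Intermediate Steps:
y = -471
X(u) = 49 (X(u) = (-4 - 3)**2 = (-7)**2 = 49)
y*X(-17) + f(29, 14) = -471*49 + (14 + 29)**2 = -23079 + 43**2 = -23079 + 1849 = -21230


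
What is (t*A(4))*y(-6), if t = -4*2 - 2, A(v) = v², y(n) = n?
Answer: 960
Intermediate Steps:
t = -10 (t = -8 - 2 = -10)
(t*A(4))*y(-6) = -10*4²*(-6) = -10*16*(-6) = -160*(-6) = 960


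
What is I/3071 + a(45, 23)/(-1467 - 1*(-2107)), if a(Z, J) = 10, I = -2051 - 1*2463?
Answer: -7725/5312 ≈ -1.4543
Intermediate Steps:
I = -4514 (I = -2051 - 2463 = -4514)
I/3071 + a(45, 23)/(-1467 - 1*(-2107)) = -4514/3071 + 10/(-1467 - 1*(-2107)) = -4514*1/3071 + 10/(-1467 + 2107) = -122/83 + 10/640 = -122/83 + 10*(1/640) = -122/83 + 1/64 = -7725/5312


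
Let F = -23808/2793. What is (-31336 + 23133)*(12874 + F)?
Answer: -98253548874/931 ≈ -1.0554e+8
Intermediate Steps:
F = -7936/931 (F = -23808*1/2793 = -7936/931 ≈ -8.5242)
(-31336 + 23133)*(12874 + F) = (-31336 + 23133)*(12874 - 7936/931) = -8203*11977758/931 = -98253548874/931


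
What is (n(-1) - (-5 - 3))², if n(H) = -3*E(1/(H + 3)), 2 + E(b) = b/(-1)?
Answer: 961/4 ≈ 240.25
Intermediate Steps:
E(b) = -2 - b (E(b) = -2 + b/(-1) = -2 + b*(-1) = -2 - b)
n(H) = 6 + 3/(3 + H) (n(H) = -3*(-2 - 1/(H + 3)) = -3*(-2 - 1/(3 + H)) = 6 + 3/(3 + H))
(n(-1) - (-5 - 3))² = (3*(7 + 2*(-1))/(3 - 1) - (-5 - 3))² = (3*(7 - 2)/2 - 1*(-8))² = (3*(½)*5 + 8)² = (15/2 + 8)² = (31/2)² = 961/4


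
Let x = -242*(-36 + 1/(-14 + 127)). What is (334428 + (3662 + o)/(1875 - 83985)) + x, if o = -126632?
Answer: 106126483173/309281 ≈ 3.4314e+5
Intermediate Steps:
x = 984214/113 (x = -242*(-36 + 1/113) = -242*(-4067/113) = 984214/113 ≈ 8709.9)
(334428 + (3662 + o)/(1875 - 83985)) + x = (334428 + (3662 - 126632)/(1875 - 83985)) + 984214/113 = (334428 - 122970/(-82110)) + 984214/113 = (334428 - 122970*(-1/82110)) + 984214/113 = (334428 + 4099/2737) + 984214/113 = 915333535/2737 + 984214/113 = 106126483173/309281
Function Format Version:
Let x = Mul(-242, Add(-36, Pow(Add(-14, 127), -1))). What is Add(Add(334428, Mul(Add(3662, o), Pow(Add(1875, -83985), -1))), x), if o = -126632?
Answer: Rational(106126483173, 309281) ≈ 3.4314e+5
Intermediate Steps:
x = Rational(984214, 113) (x = Mul(-242, Add(-36, Pow(113, -1))) = Mul(-242, Add(-36, Rational(1, 113))) = Mul(-242, Rational(-4067, 113)) = Rational(984214, 113) ≈ 8709.9)
Add(Add(334428, Mul(Add(3662, o), Pow(Add(1875, -83985), -1))), x) = Add(Add(334428, Mul(Add(3662, -126632), Pow(Add(1875, -83985), -1))), Rational(984214, 113)) = Add(Add(334428, Mul(-122970, Pow(-82110, -1))), Rational(984214, 113)) = Add(Add(334428, Mul(-122970, Rational(-1, 82110))), Rational(984214, 113)) = Add(Add(334428, Rational(4099, 2737)), Rational(984214, 113)) = Add(Rational(915333535, 2737), Rational(984214, 113)) = Rational(106126483173, 309281)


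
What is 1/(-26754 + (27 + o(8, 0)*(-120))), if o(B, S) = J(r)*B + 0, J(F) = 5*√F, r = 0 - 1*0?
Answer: -1/26727 ≈ -3.7415e-5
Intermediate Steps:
r = 0 (r = 0 + 0 = 0)
o(B, S) = 0 (o(B, S) = (5*√0)*B + 0 = (5*0)*B + 0 = 0*B + 0 = 0 + 0 = 0)
1/(-26754 + (27 + o(8, 0)*(-120))) = 1/(-26754 + (27 + 0*(-120))) = 1/(-26754 + (27 + 0)) = 1/(-26754 + 27) = 1/(-26727) = -1/26727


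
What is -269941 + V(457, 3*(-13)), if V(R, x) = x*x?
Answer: -268420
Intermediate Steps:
V(R, x) = x²
-269941 + V(457, 3*(-13)) = -269941 + (3*(-13))² = -269941 + (-39)² = -269941 + 1521 = -268420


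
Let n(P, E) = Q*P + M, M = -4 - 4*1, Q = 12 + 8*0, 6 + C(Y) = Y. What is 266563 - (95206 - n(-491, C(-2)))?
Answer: 165457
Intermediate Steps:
C(Y) = -6 + Y
Q = 12 (Q = 12 + 0 = 12)
M = -8 (M = -4 - 4 = -8)
n(P, E) = -8 + 12*P (n(P, E) = 12*P - 8 = -8 + 12*P)
266563 - (95206 - n(-491, C(-2))) = 266563 - (95206 - (-8 + 12*(-491))) = 266563 - (95206 - (-8 - 5892)) = 266563 - (95206 - 1*(-5900)) = 266563 - (95206 + 5900) = 266563 - 1*101106 = 266563 - 101106 = 165457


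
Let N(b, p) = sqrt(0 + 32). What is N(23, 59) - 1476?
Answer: -1476 + 4*sqrt(2) ≈ -1470.3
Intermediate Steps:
N(b, p) = 4*sqrt(2) (N(b, p) = sqrt(32) = 4*sqrt(2))
N(23, 59) - 1476 = 4*sqrt(2) - 1476 = -1476 + 4*sqrt(2)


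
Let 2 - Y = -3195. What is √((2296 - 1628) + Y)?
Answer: √3865 ≈ 62.169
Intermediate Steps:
Y = 3197 (Y = 2 - 1*(-3195) = 2 + 3195 = 3197)
√((2296 - 1628) + Y) = √((2296 - 1628) + 3197) = √(668 + 3197) = √3865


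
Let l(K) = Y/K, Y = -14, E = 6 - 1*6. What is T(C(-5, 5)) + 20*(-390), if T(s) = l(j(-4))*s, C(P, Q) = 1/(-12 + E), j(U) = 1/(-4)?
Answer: -23414/3 ≈ -7804.7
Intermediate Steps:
E = 0 (E = 6 - 6 = 0)
j(U) = -¼
l(K) = -14/K
C(P, Q) = -1/12 (C(P, Q) = 1/(-12 + 0) = 1/(-12) = -1/12)
T(s) = 56*s (T(s) = (-14/(-¼))*s = (-14*(-4))*s = 56*s)
T(C(-5, 5)) + 20*(-390) = 56*(-1/12) + 20*(-390) = -14/3 - 7800 = -23414/3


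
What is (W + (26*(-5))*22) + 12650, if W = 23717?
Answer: 33507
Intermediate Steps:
(W + (26*(-5))*22) + 12650 = (23717 + (26*(-5))*22) + 12650 = (23717 - 130*22) + 12650 = (23717 - 2860) + 12650 = 20857 + 12650 = 33507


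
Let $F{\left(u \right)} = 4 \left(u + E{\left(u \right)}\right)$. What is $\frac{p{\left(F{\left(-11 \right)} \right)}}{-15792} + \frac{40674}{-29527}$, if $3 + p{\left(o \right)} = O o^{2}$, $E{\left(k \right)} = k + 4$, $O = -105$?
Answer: $\frac{5143300471}{155430128} \approx 33.091$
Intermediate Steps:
$E{\left(k \right)} = 4 + k$
$F{\left(u \right)} = 16 + 8 u$ ($F{\left(u \right)} = 4 \left(u + \left(4 + u\right)\right) = 4 \left(4 + 2 u\right) = 16 + 8 u$)
$p{\left(o \right)} = -3 - 105 o^{2}$
$\frac{p{\left(F{\left(-11 \right)} \right)}}{-15792} + \frac{40674}{-29527} = \frac{-3 - 105 \left(16 + 8 \left(-11\right)\right)^{2}}{-15792} + \frac{40674}{-29527} = \left(-3 - 105 \left(16 - 88\right)^{2}\right) \left(- \frac{1}{15792}\right) + 40674 \left(- \frac{1}{29527}\right) = \left(-3 - 105 \left(-72\right)^{2}\right) \left(- \frac{1}{15792}\right) - \frac{40674}{29527} = \left(-3 - 544320\right) \left(- \frac{1}{15792}\right) - \frac{40674}{29527} = \left(-544323\right) \left(- \frac{1}{15792}\right) - \frac{40674}{29527} = \frac{181441}{5264} - \frac{40674}{29527} = \frac{5143300471}{155430128}$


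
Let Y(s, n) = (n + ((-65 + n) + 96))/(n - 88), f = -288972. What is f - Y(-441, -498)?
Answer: -169338557/586 ≈ -2.8897e+5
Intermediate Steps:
Y(s, n) = (31 + 2*n)/(-88 + n) (Y(s, n) = (n + (31 + n))/(-88 + n) = (31 + 2*n)/(-88 + n))
f - Y(-441, -498) = -288972 - (31 + 2*(-498))/(-88 - 498) = -288972 - (31 - 996)/(-586) = -288972 - (-1)*(-965)/586 = -288972 - 1*965/586 = -288972 - 965/586 = -169338557/586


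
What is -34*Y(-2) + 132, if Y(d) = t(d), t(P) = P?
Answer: 200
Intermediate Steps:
Y(d) = d
-34*Y(-2) + 132 = -34*(-2) + 132 = 68 + 132 = 200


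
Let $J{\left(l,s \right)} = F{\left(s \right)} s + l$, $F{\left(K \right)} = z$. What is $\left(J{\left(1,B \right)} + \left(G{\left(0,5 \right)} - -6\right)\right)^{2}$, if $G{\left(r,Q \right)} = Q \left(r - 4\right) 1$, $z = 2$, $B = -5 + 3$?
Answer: $289$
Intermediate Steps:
$B = -2$
$F{\left(K \right)} = 2$
$G{\left(r,Q \right)} = Q \left(-4 + r\right)$ ($G{\left(r,Q \right)} = Q \left(r - 4\right) 1 = Q \left(-4 + r\right) 1 = Q \left(-4 + r\right)$)
$J{\left(l,s \right)} = l + 2 s$ ($J{\left(l,s \right)} = 2 s + l = l + 2 s$)
$\left(J{\left(1,B \right)} + \left(G{\left(0,5 \right)} - -6\right)\right)^{2} = \left(\left(1 + 2 \left(-2\right)\right) + \left(5 \left(-4 + 0\right) - -6\right)\right)^{2} = \left(\left(1 - 4\right) + \left(5 \left(-4\right) + 6\right)\right)^{2} = \left(-3 + \left(-20 + 6\right)\right)^{2} = \left(-3 - 14\right)^{2} = \left(-17\right)^{2} = 289$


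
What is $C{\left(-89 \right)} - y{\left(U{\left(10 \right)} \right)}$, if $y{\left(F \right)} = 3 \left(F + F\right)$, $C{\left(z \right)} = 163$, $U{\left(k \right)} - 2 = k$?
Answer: $91$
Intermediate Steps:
$U{\left(k \right)} = 2 + k$
$y{\left(F \right)} = 6 F$ ($y{\left(F \right)} = 3 \cdot 2 F = 6 F$)
$C{\left(-89 \right)} - y{\left(U{\left(10 \right)} \right)} = 163 - 6 \left(2 + 10\right) = 163 - 6 \cdot 12 = 163 - 72 = 91$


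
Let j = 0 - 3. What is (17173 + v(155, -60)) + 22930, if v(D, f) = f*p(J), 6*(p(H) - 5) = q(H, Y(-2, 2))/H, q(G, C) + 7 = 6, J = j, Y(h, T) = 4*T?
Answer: 119399/3 ≈ 39800.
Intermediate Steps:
j = -3
J = -3
q(G, C) = -1 (q(G, C) = -7 + 6 = -1)
p(H) = 5 - 1/(6*H) (p(H) = 5 + (-1/H)/6 = 5 - 1/(6*H))
v(D, f) = 91*f/18 (v(D, f) = f*(5 - 1/6/(-3)) = f*(5 - 1/6*(-1/3)) = f*(5 + 1/18) = f*(91/18) = 91*f/18)
(17173 + v(155, -60)) + 22930 = (17173 + (91/18)*(-60)) + 22930 = (17173 - 910/3) + 22930 = 50609/3 + 22930 = 119399/3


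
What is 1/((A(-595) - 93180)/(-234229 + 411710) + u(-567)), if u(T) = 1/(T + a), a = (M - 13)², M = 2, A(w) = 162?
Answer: -79156526/41663509 ≈ -1.8999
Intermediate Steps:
a = 121 (a = (2 - 13)² = (-11)² = 121)
u(T) = 1/(121 + T) (u(T) = 1/(T + 121) = 1/(121 + T))
1/((A(-595) - 93180)/(-234229 + 411710) + u(-567)) = 1/((162 - 93180)/(-234229 + 411710) + 1/(121 - 567)) = 1/(-93018/177481 + 1/(-446)) = 1/(-93018*1/177481 - 1/446) = 1/(-93018/177481 - 1/446) = 1/(-41663509/79156526) = -79156526/41663509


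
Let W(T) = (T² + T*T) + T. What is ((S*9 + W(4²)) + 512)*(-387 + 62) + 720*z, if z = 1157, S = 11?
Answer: 462865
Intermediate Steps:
W(T) = T + 2*T² (W(T) = (T² + T²) + T = 2*T² + T = T + 2*T²)
((S*9 + W(4²)) + 512)*(-387 + 62) + 720*z = ((11*9 + 4²*(1 + 2*4²)) + 512)*(-387 + 62) + 720*1157 = ((99 + 16*(1 + 2*16)) + 512)*(-325) + 833040 = ((99 + 16*(1 + 32)) + 512)*(-325) + 833040 = ((99 + 16*33) + 512)*(-325) + 833040 = ((99 + 528) + 512)*(-325) + 833040 = (627 + 512)*(-325) + 833040 = 1139*(-325) + 833040 = -370175 + 833040 = 462865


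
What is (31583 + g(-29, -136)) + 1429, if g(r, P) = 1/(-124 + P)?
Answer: 8583119/260 ≈ 33012.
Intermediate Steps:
(31583 + g(-29, -136)) + 1429 = (31583 + 1/(-124 - 136)) + 1429 = (31583 + 1/(-260)) + 1429 = (31583 - 1/260) + 1429 = 8211579/260 + 1429 = 8583119/260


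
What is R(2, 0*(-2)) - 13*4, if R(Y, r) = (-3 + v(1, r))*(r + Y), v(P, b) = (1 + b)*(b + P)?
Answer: -56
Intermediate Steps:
v(P, b) = (1 + b)*(P + b)
R(Y, r) = (Y + r)*(-2 + r² + 2*r) (R(Y, r) = (-3 + (1 + r + r² + 1*r))*(r + Y) = (-3 + (1 + r + r² + r))*(Y + r) = (-3 + (1 + r² + 2*r))*(Y + r) = (-2 + r² + 2*r)*(Y + r) = (Y + r)*(-2 + r² + 2*r))
R(2, 0*(-2)) - 13*4 = ((0*(-2))³ - 2*2 - 0*(-2) + 2*(0*(-2))² + 2*(0*(-2))² + 2*2*(0*(-2))) - 13*4 = (0³ - 4 - 2*0 + 2*0² + 2*0² + 2*2*0) - 52 = (0 - 4 + 0 + 2*0 + 2*0 + 0) - 52 = (0 - 4 + 0 + 0 + 0 + 0) - 52 = -4 - 52 = -56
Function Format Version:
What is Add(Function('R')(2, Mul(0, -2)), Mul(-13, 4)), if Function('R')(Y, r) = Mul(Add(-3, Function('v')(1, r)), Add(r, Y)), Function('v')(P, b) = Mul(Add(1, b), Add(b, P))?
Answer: -56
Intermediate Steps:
Function('v')(P, b) = Mul(Add(1, b), Add(P, b))
Function('R')(Y, r) = Mul(Add(Y, r), Add(-2, Pow(r, 2), Mul(2, r))) (Function('R')(Y, r) = Mul(Add(-3, Add(1, r, Pow(r, 2), Mul(1, r))), Add(r, Y)) = Mul(Add(-3, Add(1, r, Pow(r, 2), r)), Add(Y, r)) = Mul(Add(-3, Add(1, Pow(r, 2), Mul(2, r))), Add(Y, r)) = Mul(Add(-2, Pow(r, 2), Mul(2, r)), Add(Y, r)) = Mul(Add(Y, r), Add(-2, Pow(r, 2), Mul(2, r))))
Add(Function('R')(2, Mul(0, -2)), Mul(-13, 4)) = Add(Add(Pow(Mul(0, -2), 3), Mul(-2, 2), Mul(-2, Mul(0, -2)), Mul(2, Pow(Mul(0, -2), 2)), Mul(2, Pow(Mul(0, -2), 2)), Mul(2, 2, Mul(0, -2))), Mul(-13, 4)) = Add(Add(Pow(0, 3), -4, Mul(-2, 0), Mul(2, Pow(0, 2)), Mul(2, Pow(0, 2)), Mul(2, 2, 0)), -52) = Add(Add(0, -4, 0, Mul(2, 0), Mul(2, 0), 0), -52) = Add(Add(0, -4, 0, 0, 0, 0), -52) = Add(-4, -52) = -56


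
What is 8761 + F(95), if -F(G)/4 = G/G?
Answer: 8757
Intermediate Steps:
F(G) = -4 (F(G) = -4*G/G = -4*1 = -4)
8761 + F(95) = 8761 - 4 = 8757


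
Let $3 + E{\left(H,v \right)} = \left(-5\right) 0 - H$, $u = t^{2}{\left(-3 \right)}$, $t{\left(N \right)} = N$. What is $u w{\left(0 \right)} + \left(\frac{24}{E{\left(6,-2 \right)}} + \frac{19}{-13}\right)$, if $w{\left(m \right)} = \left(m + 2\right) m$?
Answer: $- \frac{161}{39} \approx -4.1282$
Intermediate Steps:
$u = 9$ ($u = \left(-3\right)^{2} = 9$)
$w{\left(m \right)} = m \left(2 + m\right)$ ($w{\left(m \right)} = \left(2 + m\right) m = m \left(2 + m\right)$)
$E{\left(H,v \right)} = -3 - H$
$u w{\left(0 \right)} + \left(\frac{24}{E{\left(6,-2 \right)}} + \frac{19}{-13}\right) = 9 \cdot 0 \left(2 + 0\right) + \left(\frac{24}{-3 - 6} + \frac{19}{-13}\right) = 9 \cdot 0 \cdot 2 + \left(\frac{24}{-3 - 6} + 19 \left(- \frac{1}{13}\right)\right) = 9 \cdot 0 + \left(\frac{24}{-9} - \frac{19}{13}\right) = 0 + \left(24 \left(- \frac{1}{9}\right) - \frac{19}{13}\right) = 0 - \frac{161}{39} = - \frac{161}{39}$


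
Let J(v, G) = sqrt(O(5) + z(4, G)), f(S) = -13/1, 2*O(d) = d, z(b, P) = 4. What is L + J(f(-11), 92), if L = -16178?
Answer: -16178 + sqrt(26)/2 ≈ -16175.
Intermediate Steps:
O(d) = d/2
f(S) = -13 (f(S) = -13*1 = -13)
J(v, G) = sqrt(26)/2 (J(v, G) = sqrt((1/2)*5 + 4) = sqrt(5/2 + 4) = sqrt(13/2) = sqrt(26)/2)
L + J(f(-11), 92) = -16178 + sqrt(26)/2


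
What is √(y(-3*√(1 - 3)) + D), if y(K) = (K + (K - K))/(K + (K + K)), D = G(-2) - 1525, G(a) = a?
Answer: 2*I*√3435/3 ≈ 39.073*I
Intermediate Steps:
D = -1527 (D = -2 - 1525 = -1527)
y(K) = ⅓ (y(K) = (K + 0)/(K + 2*K) = K/((3*K)) = K*(1/(3*K)) = ⅓)
√(y(-3*√(1 - 3)) + D) = √(⅓ - 1527) = √(-4580/3) = 2*I*√3435/3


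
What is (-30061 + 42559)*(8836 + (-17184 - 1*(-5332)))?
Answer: -37693968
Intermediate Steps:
(-30061 + 42559)*(8836 + (-17184 - 1*(-5332))) = 12498*(8836 + (-17184 + 5332)) = 12498*(8836 - 11852) = 12498*(-3016) = -37693968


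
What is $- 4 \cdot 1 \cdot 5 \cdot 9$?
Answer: $-180$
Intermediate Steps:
$- 4 \cdot 1 \cdot 5 \cdot 9 = \left(-4\right) 5 \cdot 9 = \left(-20\right) 9 = -180$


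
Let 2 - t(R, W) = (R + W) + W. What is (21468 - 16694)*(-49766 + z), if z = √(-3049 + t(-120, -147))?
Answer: -237582884 + 4774*I*√2633 ≈ -2.3758e+8 + 2.4497e+5*I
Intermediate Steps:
t(R, W) = 2 - R - 2*W (t(R, W) = 2 - ((R + W) + W) = 2 - (R + 2*W) = 2 + (-R - 2*W) = 2 - R - 2*W)
z = I*√2633 (z = √(-3049 + (2 - 1*(-120) - 2*(-147))) = √(-3049 + (2 + 120 + 294)) = √(-3049 + 416) = √(-2633) = I*√2633 ≈ 51.313*I)
(21468 - 16694)*(-49766 + z) = (21468 - 16694)*(-49766 + I*√2633) = 4774*(-49766 + I*√2633) = -237582884 + 4774*I*√2633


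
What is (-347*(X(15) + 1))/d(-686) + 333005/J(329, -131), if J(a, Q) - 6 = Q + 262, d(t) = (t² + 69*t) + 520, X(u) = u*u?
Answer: 70555390548/29029067 ≈ 2430.5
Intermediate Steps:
X(u) = u²
d(t) = 520 + t² + 69*t
J(a, Q) = 268 + Q (J(a, Q) = 6 + (Q + 262) = 6 + (262 + Q) = 268 + Q)
(-347*(X(15) + 1))/d(-686) + 333005/J(329, -131) = (-347*(15² + 1))/(520 + (-686)² + 69*(-686)) + 333005/(268 - 131) = (-347*(225 + 1))/(520 + 470596 - 47334) + 333005/137 = -347*226/423782 + 333005*(1/137) = -78422*1/423782 + 333005/137 = -39211/211891 + 333005/137 = 70555390548/29029067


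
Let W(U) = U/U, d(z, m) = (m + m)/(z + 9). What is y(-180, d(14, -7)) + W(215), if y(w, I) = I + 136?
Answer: 3137/23 ≈ 136.39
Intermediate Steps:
d(z, m) = 2*m/(9 + z) (d(z, m) = (2*m)/(9 + z) = 2*m/(9 + z))
y(w, I) = 136 + I
W(U) = 1
y(-180, d(14, -7)) + W(215) = (136 + 2*(-7)/(9 + 14)) + 1 = (136 + 2*(-7)/23) + 1 = (136 + 2*(-7)*(1/23)) + 1 = (136 - 14/23) + 1 = 3114/23 + 1 = 3137/23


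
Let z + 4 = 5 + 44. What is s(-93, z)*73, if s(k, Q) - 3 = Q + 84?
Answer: 9636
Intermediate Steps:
z = 45 (z = -4 + (5 + 44) = -4 + 49 = 45)
s(k, Q) = 87 + Q (s(k, Q) = 3 + (Q + 84) = 3 + (84 + Q) = 87 + Q)
s(-93, z)*73 = (87 + 45)*73 = 132*73 = 9636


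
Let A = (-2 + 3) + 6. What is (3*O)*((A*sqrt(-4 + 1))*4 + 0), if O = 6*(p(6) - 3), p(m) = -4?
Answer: -3528*I*sqrt(3) ≈ -6110.7*I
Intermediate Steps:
A = 7 (A = 1 + 6 = 7)
O = -42 (O = 6*(-4 - 3) = 6*(-7) = -42)
(3*O)*((A*sqrt(-4 + 1))*4 + 0) = (3*(-42))*((7*sqrt(-4 + 1))*4 + 0) = -126*((7*sqrt(-3))*4 + 0) = -126*((7*(I*sqrt(3)))*4 + 0) = -126*((7*I*sqrt(3))*4 + 0) = -126*(28*I*sqrt(3) + 0) = -3528*I*sqrt(3)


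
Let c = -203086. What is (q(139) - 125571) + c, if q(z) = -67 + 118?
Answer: -328606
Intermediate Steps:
q(z) = 51
(q(139) - 125571) + c = (51 - 125571) - 203086 = -125520 - 203086 = -328606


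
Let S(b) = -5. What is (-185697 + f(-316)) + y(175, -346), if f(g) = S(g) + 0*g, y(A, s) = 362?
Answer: -185340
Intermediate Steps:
f(g) = -5 (f(g) = -5 + 0*g = -5 + 0 = -5)
(-185697 + f(-316)) + y(175, -346) = (-185697 - 5) + 362 = -185702 + 362 = -185340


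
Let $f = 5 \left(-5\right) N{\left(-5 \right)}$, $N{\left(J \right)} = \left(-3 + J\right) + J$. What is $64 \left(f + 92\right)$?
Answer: $26688$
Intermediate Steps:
$N{\left(J \right)} = -3 + 2 J$
$f = 325$ ($f = 5 \left(-5\right) \left(-3 + 2 \left(-5\right)\right) = - 25 \left(-3 - 10\right) = \left(-25\right) \left(-13\right) = 325$)
$64 \left(f + 92\right) = 64 \left(325 + 92\right) = 64 \cdot 417 = 26688$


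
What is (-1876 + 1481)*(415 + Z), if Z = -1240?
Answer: 325875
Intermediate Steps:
(-1876 + 1481)*(415 + Z) = (-1876 + 1481)*(415 - 1240) = -395*(-825) = 325875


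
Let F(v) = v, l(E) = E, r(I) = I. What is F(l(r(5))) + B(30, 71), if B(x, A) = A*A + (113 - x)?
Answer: 5129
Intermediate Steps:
B(x, A) = 113 + A² - x (B(x, A) = A² + (113 - x) = 113 + A² - x)
F(l(r(5))) + B(30, 71) = 5 + (113 + 71² - 1*30) = 5 + (113 + 5041 - 30) = 5 + 5124 = 5129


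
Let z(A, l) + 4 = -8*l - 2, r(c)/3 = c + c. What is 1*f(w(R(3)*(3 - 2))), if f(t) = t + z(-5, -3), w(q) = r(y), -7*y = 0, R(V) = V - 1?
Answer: 18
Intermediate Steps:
R(V) = -1 + V
y = 0 (y = -1/7*0 = 0)
r(c) = 6*c (r(c) = 3*(c + c) = 3*(2*c) = 6*c)
w(q) = 0 (w(q) = 6*0 = 0)
z(A, l) = -6 - 8*l (z(A, l) = -4 + (-8*l - 2) = -4 + (-2 - 8*l) = -6 - 8*l)
f(t) = 18 + t (f(t) = t + (-6 - 8*(-3)) = t + (-6 + 24) = t + 18 = 18 + t)
1*f(w(R(3)*(3 - 2))) = 1*(18 + 0) = 1*18 = 18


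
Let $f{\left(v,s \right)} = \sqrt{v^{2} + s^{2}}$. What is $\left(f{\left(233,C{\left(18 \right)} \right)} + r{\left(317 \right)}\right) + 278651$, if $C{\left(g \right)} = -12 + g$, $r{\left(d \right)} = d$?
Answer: $278968 + 5 \sqrt{2173} \approx 2.792 \cdot 10^{5}$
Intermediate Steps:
$f{\left(v,s \right)} = \sqrt{s^{2} + v^{2}}$
$\left(f{\left(233,C{\left(18 \right)} \right)} + r{\left(317 \right)}\right) + 278651 = \left(\sqrt{\left(-12 + 18\right)^{2} + 233^{2}} + 317\right) + 278651 = \left(\sqrt{6^{2} + 54289} + 317\right) + 278651 = \left(\sqrt{36 + 54289} + 317\right) + 278651 = \left(\sqrt{54325} + 317\right) + 278651 = \left(5 \sqrt{2173} + 317\right) + 278651 = \left(317 + 5 \sqrt{2173}\right) + 278651 = 278968 + 5 \sqrt{2173}$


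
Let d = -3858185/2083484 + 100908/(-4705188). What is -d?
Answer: 1530310497271/816931992916 ≈ 1.8732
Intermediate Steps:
d = -1530310497271/816931992916 (d = -3858185*1/2083484 + 100908*(-1/4705188) = -3858185/2083484 - 8409/392099 = -1530310497271/816931992916 ≈ -1.8732)
-d = -1*(-1530310497271/816931992916) = 1530310497271/816931992916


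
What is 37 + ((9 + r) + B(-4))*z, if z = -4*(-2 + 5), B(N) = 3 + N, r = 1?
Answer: -71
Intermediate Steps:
z = -12 (z = -4*3 = -12)
37 + ((9 + r) + B(-4))*z = 37 + ((9 + 1) + (3 - 4))*(-12) = 37 + (10 - 1)*(-12) = 37 + 9*(-12) = 37 - 108 = -71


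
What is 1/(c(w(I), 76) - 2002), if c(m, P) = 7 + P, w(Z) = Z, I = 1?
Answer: -1/1919 ≈ -0.00052110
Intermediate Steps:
1/(c(w(I), 76) - 2002) = 1/((7 + 76) - 2002) = 1/(83 - 2002) = 1/(-1919) = -1/1919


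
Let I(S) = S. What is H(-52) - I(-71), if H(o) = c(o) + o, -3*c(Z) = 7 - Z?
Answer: -⅔ ≈ -0.66667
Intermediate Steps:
c(Z) = -7/3 + Z/3 (c(Z) = -(7 - Z)/3 = -7/3 + Z/3)
H(o) = -7/3 + 4*o/3 (H(o) = (-7/3 + o/3) + o = -7/3 + 4*o/3)
H(-52) - I(-71) = (-7/3 + (4/3)*(-52)) - 1*(-71) = (-7/3 - 208/3) + 71 = -215/3 + 71 = -⅔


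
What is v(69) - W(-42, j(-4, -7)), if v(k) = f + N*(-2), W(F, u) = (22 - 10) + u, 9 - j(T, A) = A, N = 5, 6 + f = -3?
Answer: -47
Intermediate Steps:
f = -9 (f = -6 - 3 = -9)
j(T, A) = 9 - A
W(F, u) = 12 + u
v(k) = -19 (v(k) = -9 + 5*(-2) = -9 - 10 = -19)
v(69) - W(-42, j(-4, -7)) = -19 - (12 + (9 - 1*(-7))) = -19 - (12 + (9 + 7)) = -19 - (12 + 16) = -19 - 1*28 = -19 - 28 = -47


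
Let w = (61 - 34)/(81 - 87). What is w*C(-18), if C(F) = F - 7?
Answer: 225/2 ≈ 112.50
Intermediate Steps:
C(F) = -7 + F
w = -9/2 (w = 27/(-6) = 27*(-1/6) = -9/2 ≈ -4.5000)
w*C(-18) = -9*(-7 - 18)/2 = -9/2*(-25) = 225/2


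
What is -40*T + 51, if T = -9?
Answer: 411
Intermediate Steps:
-40*T + 51 = -40*(-9) + 51 = 360 + 51 = 411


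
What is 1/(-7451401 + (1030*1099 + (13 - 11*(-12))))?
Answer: -1/6319286 ≈ -1.5825e-7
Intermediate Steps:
1/(-7451401 + (1030*1099 + (13 - 11*(-12)))) = 1/(-7451401 + (1131970 + (13 + 132))) = 1/(-7451401 + (1131970 + 145)) = 1/(-7451401 + 1132115) = 1/(-6319286) = -1/6319286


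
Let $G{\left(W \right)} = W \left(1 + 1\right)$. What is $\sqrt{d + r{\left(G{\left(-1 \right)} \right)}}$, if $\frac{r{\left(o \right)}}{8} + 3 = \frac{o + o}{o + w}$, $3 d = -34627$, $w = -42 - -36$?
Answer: $\frac{i \sqrt{104061}}{3} \approx 107.53 i$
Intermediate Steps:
$G{\left(W \right)} = 2 W$ ($G{\left(W \right)} = W 2 = 2 W$)
$w = -6$ ($w = -42 + 36 = -6$)
$d = - \frac{34627}{3}$ ($d = \frac{1}{3} \left(-34627\right) = - \frac{34627}{3} \approx -11542.0$)
$r{\left(o \right)} = -24 + \frac{16 o}{-6 + o}$ ($r{\left(o \right)} = -24 + 8 \frac{o + o}{o - 6} = -24 + 8 \frac{2 o}{-6 + o} = -24 + \frac{16 o}{-6 + o}$)
$\sqrt{d + r{\left(G{\left(-1 \right)} \right)}} = \sqrt{- \frac{34627}{3} + \frac{8 \left(18 - 2 \left(-1\right)\right)}{-6 + 2 \left(-1\right)}} = \sqrt{- \frac{34627}{3} + \frac{8 \left(18 - -2\right)}{-6 - 2}} = \sqrt{- \frac{34627}{3} + \frac{8 \left(18 + 2\right)}{-8}} = \sqrt{- \frac{34627}{3} + 8 \left(- \frac{1}{8}\right) 20} = \sqrt{- \frac{34627}{3} - 20} = \sqrt{- \frac{34687}{3}} = \frac{i \sqrt{104061}}{3}$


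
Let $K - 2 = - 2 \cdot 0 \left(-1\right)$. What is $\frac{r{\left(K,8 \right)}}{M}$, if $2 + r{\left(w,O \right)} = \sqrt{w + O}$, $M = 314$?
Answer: $- \frac{1}{157} + \frac{\sqrt{10}}{314} \approx 0.0037015$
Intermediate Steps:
$K = 2$ ($K = 2 - 2 \cdot 0 \left(-1\right) = 2 - 0 = 2 + 0 = 2$)
$r{\left(w,O \right)} = -2 + \sqrt{O + w}$ ($r{\left(w,O \right)} = -2 + \sqrt{w + O} = -2 + \sqrt{O + w}$)
$\frac{r{\left(K,8 \right)}}{M} = \frac{-2 + \sqrt{8 + 2}}{314} = \left(-2 + \sqrt{10}\right) \frac{1}{314} = - \frac{1}{157} + \frac{\sqrt{10}}{314}$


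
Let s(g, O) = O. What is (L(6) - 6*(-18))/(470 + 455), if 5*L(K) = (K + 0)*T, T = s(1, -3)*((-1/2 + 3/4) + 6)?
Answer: 171/1850 ≈ 0.092432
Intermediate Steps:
T = -75/4 (T = -3*((-1/2 + 3/4) + 6) = -3*((-1*½ + 3*(¼)) + 6) = -3*((-½ + ¾) + 6) = -3*(¼ + 6) = -3*25/4 = -75/4 ≈ -18.750)
L(K) = -15*K/4 (L(K) = ((K + 0)*(-75/4))/5 = (K*(-75/4))/5 = (-75*K/4)/5 = -15*K/4)
(L(6) - 6*(-18))/(470 + 455) = (-15/4*6 - 6*(-18))/(470 + 455) = (-45/2 + 108)/925 = (171/2)*(1/925) = 171/1850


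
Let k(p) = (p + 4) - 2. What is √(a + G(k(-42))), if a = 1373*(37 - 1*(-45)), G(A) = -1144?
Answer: √111442 ≈ 333.83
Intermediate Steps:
k(p) = 2 + p (k(p) = (4 + p) - 2 = 2 + p)
a = 112586 (a = 1373*(37 + 45) = 1373*82 = 112586)
√(a + G(k(-42))) = √(112586 - 1144) = √111442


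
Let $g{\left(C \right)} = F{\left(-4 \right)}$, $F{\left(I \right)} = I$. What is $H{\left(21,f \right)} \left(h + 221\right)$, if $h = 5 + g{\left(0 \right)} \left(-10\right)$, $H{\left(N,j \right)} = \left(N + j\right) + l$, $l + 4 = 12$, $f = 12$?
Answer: $10906$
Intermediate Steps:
$g{\left(C \right)} = -4$
$l = 8$ ($l = -4 + 12 = 8$)
$H{\left(N,j \right)} = 8 + N + j$ ($H{\left(N,j \right)} = \left(N + j\right) + 8 = 8 + N + j$)
$h = 45$ ($h = 5 - -40 = 5 + 40 = 45$)
$H{\left(21,f \right)} \left(h + 221\right) = \left(8 + 21 + 12\right) \left(45 + 221\right) = 41 \cdot 266 = 10906$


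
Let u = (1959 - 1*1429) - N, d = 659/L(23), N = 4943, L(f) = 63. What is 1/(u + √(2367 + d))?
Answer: -278019/1226748067 - 6*√262115/1226748067 ≈ -0.00022913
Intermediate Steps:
d = 659/63 ≈ 10.460
u = -4413 (u = (1959 - 1*1429) - 1*4943 = (1959 - 1429) - 4943 = 530 - 4943 = -4413)
1/(u + √(2367 + d)) = 1/(-4413 + √(2367 + 659/63)) = 1/(-4413 + √(149780/63)) = 1/(-4413 + 2*√262115/21)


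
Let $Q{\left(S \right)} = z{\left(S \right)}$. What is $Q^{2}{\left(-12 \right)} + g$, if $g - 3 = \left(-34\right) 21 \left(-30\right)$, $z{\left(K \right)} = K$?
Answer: $21567$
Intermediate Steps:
$Q{\left(S \right)} = S$
$g = 21423$ ($g = 3 + \left(-34\right) 21 \left(-30\right) = 3 - -21420 = 3 + 21420 = 21423$)
$Q^{2}{\left(-12 \right)} + g = \left(-12\right)^{2} + 21423 = 144 + 21423 = 21567$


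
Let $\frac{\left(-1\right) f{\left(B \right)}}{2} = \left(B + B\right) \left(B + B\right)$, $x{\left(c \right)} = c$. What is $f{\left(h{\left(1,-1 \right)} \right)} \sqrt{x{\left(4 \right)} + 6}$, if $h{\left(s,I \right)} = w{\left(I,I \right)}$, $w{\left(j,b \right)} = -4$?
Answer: $- 128 \sqrt{10} \approx -404.77$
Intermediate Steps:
$h{\left(s,I \right)} = -4$
$f{\left(B \right)} = - 8 B^{2}$ ($f{\left(B \right)} = - 2 \left(B + B\right) \left(B + B\right) = - 2 \cdot 2 B 2 B = - 2 \cdot 4 B^{2} = - 8 B^{2}$)
$f{\left(h{\left(1,-1 \right)} \right)} \sqrt{x{\left(4 \right)} + 6} = - 8 \left(-4\right)^{2} \sqrt{4 + 6} = \left(-8\right) 16 \sqrt{10} = - 128 \sqrt{10}$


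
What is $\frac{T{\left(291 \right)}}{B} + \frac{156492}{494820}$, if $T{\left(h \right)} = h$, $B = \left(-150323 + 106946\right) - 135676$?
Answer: $\frac{774343596}{2461083485} \approx 0.31464$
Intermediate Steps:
$B = -179053$ ($B = -43377 - 135676 = -179053$)
$\frac{T{\left(291 \right)}}{B} + \frac{156492}{494820} = \frac{291}{-179053} + \frac{156492}{494820} = 291 \left(- \frac{1}{179053}\right) + 156492 \cdot \frac{1}{494820} = - \frac{291}{179053} + \frac{4347}{13745} = \frac{774343596}{2461083485}$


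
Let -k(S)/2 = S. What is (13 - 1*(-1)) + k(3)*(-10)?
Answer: 74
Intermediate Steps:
k(S) = -2*S
(13 - 1*(-1)) + k(3)*(-10) = (13 - 1*(-1)) - 2*3*(-10) = (13 + 1) - 6*(-10) = 14 + 60 = 74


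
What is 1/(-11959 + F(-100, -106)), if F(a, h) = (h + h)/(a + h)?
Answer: -103/1231671 ≈ -8.3626e-5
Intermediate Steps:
F(a, h) = 2*h/(a + h) (F(a, h) = (2*h)/(a + h) = 2*h/(a + h))
1/(-11959 + F(-100, -106)) = 1/(-11959 + 2*(-106)/(-100 - 106)) = 1/(-11959 + 2*(-106)/(-206)) = 1/(-11959 + 2*(-106)*(-1/206)) = 1/(-11959 + 106/103) = 1/(-1231671/103) = -103/1231671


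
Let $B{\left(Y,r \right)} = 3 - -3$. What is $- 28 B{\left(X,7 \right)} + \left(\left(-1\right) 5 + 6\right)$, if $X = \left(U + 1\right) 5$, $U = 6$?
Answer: $-167$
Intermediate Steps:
$X = 35$ ($X = \left(6 + 1\right) 5 = 7 \cdot 5 = 35$)
$B{\left(Y,r \right)} = 6$ ($B{\left(Y,r \right)} = 3 + 3 = 6$)
$- 28 B{\left(X,7 \right)} + \left(\left(-1\right) 5 + 6\right) = \left(-28\right) 6 + \left(\left(-1\right) 5 + 6\right) = -168 + \left(-5 + 6\right) = -168 + 1 = -167$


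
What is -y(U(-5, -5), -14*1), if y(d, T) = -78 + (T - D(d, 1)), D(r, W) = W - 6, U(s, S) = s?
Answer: 87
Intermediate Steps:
D(r, W) = -6 + W
y(d, T) = -73 + T (y(d, T) = -78 + (T - (-6 + 1)) = -78 + (T - 1*(-5)) = -78 + (T + 5) = -78 + (5 + T) = -73 + T)
-y(U(-5, -5), -14*1) = -(-73 - 14*1) = -(-73 - 14) = -1*(-87) = 87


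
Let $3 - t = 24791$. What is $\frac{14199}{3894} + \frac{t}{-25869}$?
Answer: $\frac{154612801}{33577962} \approx 4.6046$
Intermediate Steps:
$t = -24788$ ($t = 3 - 24791 = -24788$)
$\frac{14199}{3894} + \frac{t}{-25869} = \frac{14199}{3894} - \frac{24788}{-25869} = 14199 \cdot \frac{1}{3894} - - \frac{24788}{25869} = \frac{4733}{1298} + \frac{24788}{25869} = \frac{154612801}{33577962}$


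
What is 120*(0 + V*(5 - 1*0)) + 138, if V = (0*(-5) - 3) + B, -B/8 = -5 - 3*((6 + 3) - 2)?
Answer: 123138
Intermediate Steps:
B = 208 (B = -8*(-5 - 3*((6 + 3) - 2)) = -8*(-5 - 3*(9 - 2)) = -8*(-5 - 3*7) = -8*(-5 - 21) = -8*(-26) = 208)
V = 205 (V = (0*(-5) - 3) + 208 = (0 - 3) + 208 = -3 + 208 = 205)
120*(0 + V*(5 - 1*0)) + 138 = 120*(0 + 205*(5 - 1*0)) + 138 = 120*(0 + 205*(5 + 0)) + 138 = 120*(0 + 205*5) + 138 = 120*(0 + 1025) + 138 = 120*1025 + 138 = 123000 + 138 = 123138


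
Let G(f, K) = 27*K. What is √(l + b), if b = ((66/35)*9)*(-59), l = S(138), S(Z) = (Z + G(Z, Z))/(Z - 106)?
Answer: I*√4314765/70 ≈ 29.674*I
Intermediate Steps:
S(Z) = 28*Z/(-106 + Z) (S(Z) = (Z + 27*Z)/(Z - 106) = (28*Z)/(-106 + Z) = 28*Z/(-106 + Z))
l = 483/4 (l = 28*138/(-106 + 138) = 28*138/32 = 28*138*(1/32) = 483/4 ≈ 120.75)
b = -35046/35 (b = ((66*(1/35))*9)*(-59) = ((66/35)*9)*(-59) = (594/35)*(-59) = -35046/35 ≈ -1001.3)
√(l + b) = √(483/4 - 35046/35) = √(-123279/140) = I*√4314765/70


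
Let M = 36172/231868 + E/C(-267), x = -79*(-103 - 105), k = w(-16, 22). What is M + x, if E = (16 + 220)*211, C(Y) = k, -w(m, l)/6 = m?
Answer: 23582178071/1391208 ≈ 16951.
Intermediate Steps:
w(m, l) = -6*m
k = 96 (k = -6*(-16) = 96)
C(Y) = 96
E = 49796 (E = 236*211 = 49796)
x = 16432 (x = -79*(-208) = 16432)
M = 721848215/1391208 (M = 36172/231868 + 49796/96 = 36172*(1/231868) + 49796*(1/96) = 9043/57967 + 12449/24 = 721848215/1391208 ≈ 518.86)
M + x = 721848215/1391208 + 16432 = 23582178071/1391208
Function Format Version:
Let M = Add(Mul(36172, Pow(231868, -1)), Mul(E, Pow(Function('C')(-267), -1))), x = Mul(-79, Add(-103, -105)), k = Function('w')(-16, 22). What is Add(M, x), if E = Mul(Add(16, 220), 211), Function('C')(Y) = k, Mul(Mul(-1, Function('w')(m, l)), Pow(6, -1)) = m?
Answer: Rational(23582178071, 1391208) ≈ 16951.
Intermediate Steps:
Function('w')(m, l) = Mul(-6, m)
k = 96 (k = Mul(-6, -16) = 96)
Function('C')(Y) = 96
E = 49796 (E = Mul(236, 211) = 49796)
x = 16432 (x = Mul(-79, -208) = 16432)
M = Rational(721848215, 1391208) (M = Add(Mul(36172, Pow(231868, -1)), Mul(49796, Pow(96, -1))) = Add(Mul(36172, Rational(1, 231868)), Mul(49796, Rational(1, 96))) = Add(Rational(9043, 57967), Rational(12449, 24)) = Rational(721848215, 1391208) ≈ 518.86)
Add(M, x) = Add(Rational(721848215, 1391208), 16432) = Rational(23582178071, 1391208)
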